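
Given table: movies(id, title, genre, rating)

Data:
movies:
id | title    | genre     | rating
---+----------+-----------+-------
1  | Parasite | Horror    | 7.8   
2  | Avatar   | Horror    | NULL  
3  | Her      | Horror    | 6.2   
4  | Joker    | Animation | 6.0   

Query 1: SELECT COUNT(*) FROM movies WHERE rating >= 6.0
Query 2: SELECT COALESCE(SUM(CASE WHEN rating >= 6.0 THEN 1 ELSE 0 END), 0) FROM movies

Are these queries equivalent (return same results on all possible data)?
Yes, equivalent

Both queries return: [(3,)]

Reason: COUNT with WHERE vs conditional SUM (COALESCE handles empty-table NULL)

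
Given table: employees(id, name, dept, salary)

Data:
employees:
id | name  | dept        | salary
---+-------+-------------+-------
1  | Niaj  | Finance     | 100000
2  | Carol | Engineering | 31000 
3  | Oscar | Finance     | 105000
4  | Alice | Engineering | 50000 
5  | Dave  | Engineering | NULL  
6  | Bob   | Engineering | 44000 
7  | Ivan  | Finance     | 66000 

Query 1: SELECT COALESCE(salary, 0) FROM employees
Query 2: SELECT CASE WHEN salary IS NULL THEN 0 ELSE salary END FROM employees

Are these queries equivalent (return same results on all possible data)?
Yes, equivalent

Both queries return: [(0,), (31000,), (44000,), (50000,), (66000,), (100000,), (105000,)]

Reason: COALESCE vs CASE for NULL handling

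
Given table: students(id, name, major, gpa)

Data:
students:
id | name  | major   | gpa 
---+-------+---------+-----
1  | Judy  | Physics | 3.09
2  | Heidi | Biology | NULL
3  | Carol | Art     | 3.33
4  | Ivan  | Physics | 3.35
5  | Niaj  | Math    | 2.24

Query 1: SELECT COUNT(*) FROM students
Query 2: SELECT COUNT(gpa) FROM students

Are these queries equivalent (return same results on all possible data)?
No, not equivalent

Query 1 returns: [(5,)]
Query 2 returns: [(4,)]

Reason: COUNT(*) includes NULLs, COUNT(column) excludes them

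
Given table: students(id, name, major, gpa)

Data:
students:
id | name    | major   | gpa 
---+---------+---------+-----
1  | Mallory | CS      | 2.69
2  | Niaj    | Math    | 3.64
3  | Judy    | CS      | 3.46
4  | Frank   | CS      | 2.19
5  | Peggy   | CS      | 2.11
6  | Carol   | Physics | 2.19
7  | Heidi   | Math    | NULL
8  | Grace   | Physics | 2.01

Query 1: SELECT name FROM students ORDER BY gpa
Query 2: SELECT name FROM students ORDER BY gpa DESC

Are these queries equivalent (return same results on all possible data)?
No, not equivalent

Query 1 returns: [('Heidi',), ('Grace',), ('Peggy',), ('Frank',), ('Carol',), ('Mallory',), ('Judy',), ('Niaj',)]
Query 2 returns: [('Niaj',), ('Judy',), ('Mallory',), ('Frank',), ('Carol',), ('Peggy',), ('Grace',), ('Heidi',)]

Reason: ASC vs DESC gives opposite ordering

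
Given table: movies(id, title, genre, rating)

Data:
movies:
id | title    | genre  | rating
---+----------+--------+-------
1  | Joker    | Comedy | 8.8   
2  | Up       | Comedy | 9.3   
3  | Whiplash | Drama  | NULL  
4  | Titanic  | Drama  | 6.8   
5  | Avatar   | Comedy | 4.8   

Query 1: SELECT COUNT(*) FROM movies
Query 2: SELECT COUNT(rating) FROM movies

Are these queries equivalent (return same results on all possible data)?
No, not equivalent

Query 1 returns: [(5,)]
Query 2 returns: [(4,)]

Reason: COUNT(*) includes NULLs, COUNT(column) excludes them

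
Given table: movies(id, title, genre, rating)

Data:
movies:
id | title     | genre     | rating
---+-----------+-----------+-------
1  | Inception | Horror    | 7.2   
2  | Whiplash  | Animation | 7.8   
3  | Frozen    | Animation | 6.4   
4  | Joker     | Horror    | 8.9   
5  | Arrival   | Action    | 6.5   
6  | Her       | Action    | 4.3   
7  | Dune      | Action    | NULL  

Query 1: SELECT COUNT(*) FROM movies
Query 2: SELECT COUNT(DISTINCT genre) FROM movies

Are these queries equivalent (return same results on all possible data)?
No, not equivalent

Query 1 returns: [(7,)]
Query 2 returns: [(3,)]

Reason: COUNT(*) counts rows, COUNT(DISTINCT genre) counts unique genres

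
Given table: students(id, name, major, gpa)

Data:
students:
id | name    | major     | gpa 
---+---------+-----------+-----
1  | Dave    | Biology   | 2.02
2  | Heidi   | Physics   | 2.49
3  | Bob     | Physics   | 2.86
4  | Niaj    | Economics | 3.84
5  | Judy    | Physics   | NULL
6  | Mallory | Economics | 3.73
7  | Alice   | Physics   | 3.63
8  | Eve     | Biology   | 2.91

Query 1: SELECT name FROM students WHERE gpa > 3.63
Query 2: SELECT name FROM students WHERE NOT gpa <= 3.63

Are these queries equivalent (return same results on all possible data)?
Yes, equivalent

Both queries return: [('Mallory',), ('Niaj',)]

Reason: Both filter gpa > 3.63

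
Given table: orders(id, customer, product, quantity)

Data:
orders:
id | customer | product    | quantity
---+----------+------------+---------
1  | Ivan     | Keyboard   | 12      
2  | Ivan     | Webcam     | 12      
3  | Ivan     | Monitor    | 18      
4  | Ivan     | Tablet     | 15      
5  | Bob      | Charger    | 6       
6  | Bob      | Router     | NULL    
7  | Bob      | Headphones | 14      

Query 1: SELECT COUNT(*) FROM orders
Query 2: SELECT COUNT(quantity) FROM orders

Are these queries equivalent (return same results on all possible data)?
No, not equivalent

Query 1 returns: [(7,)]
Query 2 returns: [(6,)]

Reason: COUNT(*) includes NULLs, COUNT(column) excludes them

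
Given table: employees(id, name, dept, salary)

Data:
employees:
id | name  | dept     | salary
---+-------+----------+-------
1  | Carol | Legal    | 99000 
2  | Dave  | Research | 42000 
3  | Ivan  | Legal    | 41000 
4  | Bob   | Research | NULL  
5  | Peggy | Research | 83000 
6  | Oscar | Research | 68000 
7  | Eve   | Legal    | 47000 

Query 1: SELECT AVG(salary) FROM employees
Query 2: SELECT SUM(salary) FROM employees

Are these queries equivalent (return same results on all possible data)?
No, not equivalent

Query 1 returns: [(63333.333333333336,)]
Query 2 returns: [(380000,)]

Reason: AVG vs SUM give different aggregate values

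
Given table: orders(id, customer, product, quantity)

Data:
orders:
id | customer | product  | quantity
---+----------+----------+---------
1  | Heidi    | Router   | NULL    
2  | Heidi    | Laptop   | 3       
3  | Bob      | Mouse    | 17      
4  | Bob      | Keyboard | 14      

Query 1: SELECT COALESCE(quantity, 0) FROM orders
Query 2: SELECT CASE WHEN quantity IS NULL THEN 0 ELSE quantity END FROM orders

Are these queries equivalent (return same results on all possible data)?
Yes, equivalent

Both queries return: [(0,), (3,), (14,), (17,)]

Reason: COALESCE vs CASE for NULL handling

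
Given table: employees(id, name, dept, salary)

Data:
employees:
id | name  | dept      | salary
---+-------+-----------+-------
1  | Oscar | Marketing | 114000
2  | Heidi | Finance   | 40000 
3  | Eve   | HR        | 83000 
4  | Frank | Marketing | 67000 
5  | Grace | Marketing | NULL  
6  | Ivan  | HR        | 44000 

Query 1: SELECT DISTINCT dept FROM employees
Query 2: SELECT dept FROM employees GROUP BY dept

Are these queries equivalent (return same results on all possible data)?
Yes, equivalent

Both queries return: [('Finance',), ('HR',), ('Marketing',)]

Reason: Both get unique depts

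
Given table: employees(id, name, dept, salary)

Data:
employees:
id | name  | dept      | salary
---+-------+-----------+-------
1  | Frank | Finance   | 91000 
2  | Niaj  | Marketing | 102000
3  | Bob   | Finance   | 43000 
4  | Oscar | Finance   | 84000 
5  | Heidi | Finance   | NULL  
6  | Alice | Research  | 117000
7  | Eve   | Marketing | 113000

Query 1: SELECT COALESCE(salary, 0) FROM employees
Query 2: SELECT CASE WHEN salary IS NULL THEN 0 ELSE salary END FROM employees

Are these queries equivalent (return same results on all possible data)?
Yes, equivalent

Both queries return: [(0,), (43000,), (84000,), (91000,), (102000,), (113000,), (117000,)]

Reason: COALESCE vs CASE for NULL handling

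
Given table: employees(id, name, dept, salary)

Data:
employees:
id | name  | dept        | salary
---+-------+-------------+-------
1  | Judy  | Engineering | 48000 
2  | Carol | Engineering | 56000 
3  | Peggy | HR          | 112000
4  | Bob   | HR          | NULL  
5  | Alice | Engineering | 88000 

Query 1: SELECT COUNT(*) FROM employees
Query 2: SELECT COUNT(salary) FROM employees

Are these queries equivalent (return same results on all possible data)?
No, not equivalent

Query 1 returns: [(5,)]
Query 2 returns: [(4,)]

Reason: COUNT(*) includes NULLs, COUNT(column) excludes them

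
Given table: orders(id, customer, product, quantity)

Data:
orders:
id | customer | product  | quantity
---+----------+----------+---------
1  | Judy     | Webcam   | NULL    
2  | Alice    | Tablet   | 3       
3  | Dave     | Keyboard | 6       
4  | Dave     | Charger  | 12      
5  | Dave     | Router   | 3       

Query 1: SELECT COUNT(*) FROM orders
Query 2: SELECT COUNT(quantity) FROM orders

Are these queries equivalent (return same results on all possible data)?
No, not equivalent

Query 1 returns: [(5,)]
Query 2 returns: [(4,)]

Reason: COUNT(*) includes NULLs, COUNT(column) excludes them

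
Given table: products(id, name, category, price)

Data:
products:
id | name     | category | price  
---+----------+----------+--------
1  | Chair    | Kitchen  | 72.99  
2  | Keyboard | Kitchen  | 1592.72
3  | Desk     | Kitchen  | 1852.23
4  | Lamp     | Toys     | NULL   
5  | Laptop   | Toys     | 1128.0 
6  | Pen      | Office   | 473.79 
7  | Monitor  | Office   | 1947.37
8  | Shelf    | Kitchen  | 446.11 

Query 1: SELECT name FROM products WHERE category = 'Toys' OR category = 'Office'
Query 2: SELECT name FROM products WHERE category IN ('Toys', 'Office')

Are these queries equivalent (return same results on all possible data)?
Yes, equivalent

Both queries return: [('Lamp',), ('Laptop',), ('Monitor',), ('Pen',)]

Reason: OR vs IN are equivalent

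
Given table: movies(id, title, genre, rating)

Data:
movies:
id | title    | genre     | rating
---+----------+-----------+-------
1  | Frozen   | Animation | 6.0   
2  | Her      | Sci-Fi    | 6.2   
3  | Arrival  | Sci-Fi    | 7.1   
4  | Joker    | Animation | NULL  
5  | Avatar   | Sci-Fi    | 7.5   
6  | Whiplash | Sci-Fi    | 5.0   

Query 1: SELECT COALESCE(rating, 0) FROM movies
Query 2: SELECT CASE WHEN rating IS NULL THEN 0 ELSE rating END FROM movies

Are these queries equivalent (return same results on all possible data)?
Yes, equivalent

Both queries return: [(0,), (5.0,), (6.0,), (6.2,), (7.1,), (7.5,)]

Reason: COALESCE vs CASE for NULL handling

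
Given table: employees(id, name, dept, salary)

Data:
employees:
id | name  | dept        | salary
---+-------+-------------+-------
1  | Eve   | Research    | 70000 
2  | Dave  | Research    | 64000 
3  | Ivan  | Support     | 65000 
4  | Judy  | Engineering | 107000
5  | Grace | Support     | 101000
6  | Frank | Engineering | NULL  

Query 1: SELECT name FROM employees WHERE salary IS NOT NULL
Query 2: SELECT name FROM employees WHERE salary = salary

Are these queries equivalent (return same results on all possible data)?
Yes, equivalent

Both queries return: [('Dave',), ('Eve',), ('Grace',), ('Ivan',), ('Judy',)]

Reason: IS NOT NULL vs self-equality (both exclude NULLs)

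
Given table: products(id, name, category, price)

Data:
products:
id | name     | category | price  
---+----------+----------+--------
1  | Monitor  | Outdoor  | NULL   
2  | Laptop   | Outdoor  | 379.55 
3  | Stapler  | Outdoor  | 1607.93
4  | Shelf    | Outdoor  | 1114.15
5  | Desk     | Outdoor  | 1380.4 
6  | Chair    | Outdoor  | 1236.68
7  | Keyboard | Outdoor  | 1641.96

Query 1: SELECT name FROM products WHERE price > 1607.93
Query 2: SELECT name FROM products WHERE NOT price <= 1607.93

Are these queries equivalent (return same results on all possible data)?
Yes, equivalent

Both queries return: [('Keyboard',)]

Reason: Both filter price > 1607.93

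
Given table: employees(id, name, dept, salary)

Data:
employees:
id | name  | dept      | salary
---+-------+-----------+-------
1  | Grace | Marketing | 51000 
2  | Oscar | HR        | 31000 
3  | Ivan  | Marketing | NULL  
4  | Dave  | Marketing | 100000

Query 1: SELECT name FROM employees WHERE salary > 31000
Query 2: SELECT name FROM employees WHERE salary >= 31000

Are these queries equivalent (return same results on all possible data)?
No, not equivalent

Query 1 returns: [('Grace',), ('Dave',)]
Query 2 returns: [('Grace',), ('Oscar',), ('Dave',)]

Reason: > vs >= gives different results when salary = 31000 exists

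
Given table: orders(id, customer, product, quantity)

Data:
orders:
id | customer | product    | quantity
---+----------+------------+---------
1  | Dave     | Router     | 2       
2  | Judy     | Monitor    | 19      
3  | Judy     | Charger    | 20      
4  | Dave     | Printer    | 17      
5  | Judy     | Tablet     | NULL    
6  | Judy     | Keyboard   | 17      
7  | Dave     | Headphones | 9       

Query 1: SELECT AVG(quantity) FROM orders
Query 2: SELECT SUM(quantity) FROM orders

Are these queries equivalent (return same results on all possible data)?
No, not equivalent

Query 1 returns: [(14.0,)]
Query 2 returns: [(84,)]

Reason: AVG vs SUM give different aggregate values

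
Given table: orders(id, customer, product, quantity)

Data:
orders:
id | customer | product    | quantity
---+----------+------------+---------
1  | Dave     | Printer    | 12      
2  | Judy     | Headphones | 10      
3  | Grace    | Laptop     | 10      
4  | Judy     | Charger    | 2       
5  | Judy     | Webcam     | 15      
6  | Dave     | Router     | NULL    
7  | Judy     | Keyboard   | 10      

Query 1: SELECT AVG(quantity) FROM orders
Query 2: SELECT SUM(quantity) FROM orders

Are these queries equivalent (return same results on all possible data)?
No, not equivalent

Query 1 returns: [(9.833333333333334,)]
Query 2 returns: [(59,)]

Reason: AVG vs SUM give different aggregate values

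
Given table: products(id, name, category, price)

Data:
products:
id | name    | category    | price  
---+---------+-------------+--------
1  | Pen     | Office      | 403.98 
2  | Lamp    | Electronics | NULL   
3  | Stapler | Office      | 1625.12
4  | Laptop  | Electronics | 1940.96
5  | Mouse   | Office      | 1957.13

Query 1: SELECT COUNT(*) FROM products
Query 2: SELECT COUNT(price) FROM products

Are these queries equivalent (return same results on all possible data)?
No, not equivalent

Query 1 returns: [(5,)]
Query 2 returns: [(4,)]

Reason: COUNT(*) includes NULLs, COUNT(column) excludes them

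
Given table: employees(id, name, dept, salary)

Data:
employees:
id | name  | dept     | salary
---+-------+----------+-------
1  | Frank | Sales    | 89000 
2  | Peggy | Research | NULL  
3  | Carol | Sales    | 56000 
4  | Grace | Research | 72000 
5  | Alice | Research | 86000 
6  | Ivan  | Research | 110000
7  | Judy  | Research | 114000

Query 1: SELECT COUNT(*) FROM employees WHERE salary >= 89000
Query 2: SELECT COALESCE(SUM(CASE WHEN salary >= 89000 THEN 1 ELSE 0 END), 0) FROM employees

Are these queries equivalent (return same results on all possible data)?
Yes, equivalent

Both queries return: [(3,)]

Reason: COUNT with WHERE vs conditional SUM (COALESCE handles empty-table NULL)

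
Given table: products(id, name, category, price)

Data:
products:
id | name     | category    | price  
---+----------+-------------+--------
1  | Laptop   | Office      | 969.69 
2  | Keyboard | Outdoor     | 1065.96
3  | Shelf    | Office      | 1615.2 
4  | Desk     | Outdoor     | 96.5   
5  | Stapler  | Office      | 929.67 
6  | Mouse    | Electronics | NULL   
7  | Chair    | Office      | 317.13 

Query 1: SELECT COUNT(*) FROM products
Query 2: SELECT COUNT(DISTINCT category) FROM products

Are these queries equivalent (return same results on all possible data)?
No, not equivalent

Query 1 returns: [(7,)]
Query 2 returns: [(3,)]

Reason: COUNT(*) counts rows, COUNT(DISTINCT category) counts unique categorys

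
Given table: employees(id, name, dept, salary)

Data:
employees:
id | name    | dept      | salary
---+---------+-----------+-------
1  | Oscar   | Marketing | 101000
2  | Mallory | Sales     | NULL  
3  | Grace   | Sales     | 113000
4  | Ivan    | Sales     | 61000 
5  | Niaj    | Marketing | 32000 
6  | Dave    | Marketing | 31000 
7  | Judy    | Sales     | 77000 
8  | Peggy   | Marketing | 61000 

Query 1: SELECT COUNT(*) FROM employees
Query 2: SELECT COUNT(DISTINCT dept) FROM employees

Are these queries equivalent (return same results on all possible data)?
No, not equivalent

Query 1 returns: [(8,)]
Query 2 returns: [(2,)]

Reason: COUNT(*) counts rows, COUNT(DISTINCT dept) counts unique depts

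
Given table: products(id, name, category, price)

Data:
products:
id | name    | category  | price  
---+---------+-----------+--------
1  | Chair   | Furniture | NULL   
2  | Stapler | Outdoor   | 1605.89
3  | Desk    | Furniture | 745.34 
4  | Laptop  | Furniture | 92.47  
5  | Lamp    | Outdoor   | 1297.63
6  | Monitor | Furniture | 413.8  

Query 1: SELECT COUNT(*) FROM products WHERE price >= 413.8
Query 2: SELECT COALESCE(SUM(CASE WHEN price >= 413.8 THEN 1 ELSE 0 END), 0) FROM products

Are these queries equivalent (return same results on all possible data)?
Yes, equivalent

Both queries return: [(4,)]

Reason: COUNT with WHERE vs conditional SUM (COALESCE handles empty-table NULL)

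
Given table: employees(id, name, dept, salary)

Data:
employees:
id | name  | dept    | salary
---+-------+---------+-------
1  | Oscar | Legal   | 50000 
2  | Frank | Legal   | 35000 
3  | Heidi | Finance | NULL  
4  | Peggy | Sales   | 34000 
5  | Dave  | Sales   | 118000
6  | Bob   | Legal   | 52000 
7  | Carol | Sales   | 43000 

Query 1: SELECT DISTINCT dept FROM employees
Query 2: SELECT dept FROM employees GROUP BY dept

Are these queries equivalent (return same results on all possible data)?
Yes, equivalent

Both queries return: [('Finance',), ('Legal',), ('Sales',)]

Reason: Both get unique depts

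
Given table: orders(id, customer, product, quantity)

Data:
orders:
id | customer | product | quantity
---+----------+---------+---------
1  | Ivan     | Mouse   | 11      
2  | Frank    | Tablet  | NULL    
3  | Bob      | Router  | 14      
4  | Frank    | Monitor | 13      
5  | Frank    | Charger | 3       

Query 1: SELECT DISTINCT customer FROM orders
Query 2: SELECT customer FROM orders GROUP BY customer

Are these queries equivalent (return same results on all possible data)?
Yes, equivalent

Both queries return: [('Bob',), ('Frank',), ('Ivan',)]

Reason: Both get unique customers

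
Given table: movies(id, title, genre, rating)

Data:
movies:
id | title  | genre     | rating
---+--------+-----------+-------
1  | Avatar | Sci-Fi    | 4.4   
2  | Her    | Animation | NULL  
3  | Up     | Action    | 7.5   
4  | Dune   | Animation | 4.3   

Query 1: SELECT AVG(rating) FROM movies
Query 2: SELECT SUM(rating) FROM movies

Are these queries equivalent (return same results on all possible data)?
No, not equivalent

Query 1 returns: [(5.3999999999999995,)]
Query 2 returns: [(16.2,)]

Reason: AVG vs SUM give different aggregate values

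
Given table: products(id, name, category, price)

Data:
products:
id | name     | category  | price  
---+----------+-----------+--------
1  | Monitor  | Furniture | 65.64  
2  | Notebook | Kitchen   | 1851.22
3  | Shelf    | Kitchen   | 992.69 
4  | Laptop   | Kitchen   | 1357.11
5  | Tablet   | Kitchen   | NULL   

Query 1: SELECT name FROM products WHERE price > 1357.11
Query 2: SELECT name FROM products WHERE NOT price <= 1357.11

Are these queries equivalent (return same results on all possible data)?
Yes, equivalent

Both queries return: [('Notebook',)]

Reason: Both filter price > 1357.11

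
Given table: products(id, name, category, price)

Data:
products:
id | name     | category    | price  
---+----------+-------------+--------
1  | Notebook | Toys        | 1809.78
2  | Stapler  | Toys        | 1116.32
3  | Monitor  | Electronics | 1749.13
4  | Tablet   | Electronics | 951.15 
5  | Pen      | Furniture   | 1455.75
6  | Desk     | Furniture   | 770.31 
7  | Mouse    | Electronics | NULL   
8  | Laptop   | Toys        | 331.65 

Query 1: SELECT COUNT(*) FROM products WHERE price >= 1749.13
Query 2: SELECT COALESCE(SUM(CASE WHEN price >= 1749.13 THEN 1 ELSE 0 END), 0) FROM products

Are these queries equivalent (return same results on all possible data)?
Yes, equivalent

Both queries return: [(2,)]

Reason: COUNT with WHERE vs conditional SUM (COALESCE handles empty-table NULL)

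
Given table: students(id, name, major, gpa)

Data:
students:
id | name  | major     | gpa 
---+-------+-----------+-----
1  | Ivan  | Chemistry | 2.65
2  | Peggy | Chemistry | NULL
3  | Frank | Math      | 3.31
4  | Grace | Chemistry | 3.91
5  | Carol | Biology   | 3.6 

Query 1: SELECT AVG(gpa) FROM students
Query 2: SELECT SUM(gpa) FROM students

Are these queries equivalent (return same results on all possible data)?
No, not equivalent

Query 1 returns: [(3.3675,)]
Query 2 returns: [(13.47,)]

Reason: AVG vs SUM give different aggregate values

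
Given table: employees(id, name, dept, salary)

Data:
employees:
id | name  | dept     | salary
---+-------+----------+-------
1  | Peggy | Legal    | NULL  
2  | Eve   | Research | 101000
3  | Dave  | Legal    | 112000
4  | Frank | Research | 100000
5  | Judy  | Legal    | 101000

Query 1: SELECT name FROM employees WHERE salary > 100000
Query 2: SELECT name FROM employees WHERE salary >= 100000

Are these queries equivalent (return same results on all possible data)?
No, not equivalent

Query 1 returns: [('Eve',), ('Dave',), ('Judy',)]
Query 2 returns: [('Eve',), ('Dave',), ('Frank',), ('Judy',)]

Reason: > vs >= gives different results when salary = 100000 exists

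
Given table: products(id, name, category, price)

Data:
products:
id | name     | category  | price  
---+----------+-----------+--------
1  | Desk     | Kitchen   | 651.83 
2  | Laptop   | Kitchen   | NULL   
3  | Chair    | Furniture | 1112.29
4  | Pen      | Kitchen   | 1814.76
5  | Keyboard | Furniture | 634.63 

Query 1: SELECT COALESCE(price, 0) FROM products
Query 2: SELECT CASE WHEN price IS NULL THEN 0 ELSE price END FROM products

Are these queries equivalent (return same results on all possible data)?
Yes, equivalent

Both queries return: [(0,), (634.63,), (651.83,), (1112.29,), (1814.76,)]

Reason: COALESCE vs CASE for NULL handling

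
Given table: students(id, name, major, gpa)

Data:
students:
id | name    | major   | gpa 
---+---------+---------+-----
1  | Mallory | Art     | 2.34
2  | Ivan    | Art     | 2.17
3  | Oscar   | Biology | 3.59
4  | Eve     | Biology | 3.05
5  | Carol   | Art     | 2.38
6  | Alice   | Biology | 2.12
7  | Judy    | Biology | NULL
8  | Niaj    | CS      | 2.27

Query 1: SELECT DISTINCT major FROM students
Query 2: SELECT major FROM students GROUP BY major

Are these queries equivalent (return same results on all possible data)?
Yes, equivalent

Both queries return: [('Art',), ('Biology',), ('CS',)]

Reason: Both get unique majors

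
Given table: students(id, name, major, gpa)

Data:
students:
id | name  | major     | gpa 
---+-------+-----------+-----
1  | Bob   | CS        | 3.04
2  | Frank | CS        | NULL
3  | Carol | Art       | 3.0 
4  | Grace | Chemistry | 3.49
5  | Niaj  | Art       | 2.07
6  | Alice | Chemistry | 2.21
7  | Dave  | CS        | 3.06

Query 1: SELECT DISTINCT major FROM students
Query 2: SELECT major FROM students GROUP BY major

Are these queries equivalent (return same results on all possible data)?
Yes, equivalent

Both queries return: [('Art',), ('CS',), ('Chemistry',)]

Reason: Both get unique majors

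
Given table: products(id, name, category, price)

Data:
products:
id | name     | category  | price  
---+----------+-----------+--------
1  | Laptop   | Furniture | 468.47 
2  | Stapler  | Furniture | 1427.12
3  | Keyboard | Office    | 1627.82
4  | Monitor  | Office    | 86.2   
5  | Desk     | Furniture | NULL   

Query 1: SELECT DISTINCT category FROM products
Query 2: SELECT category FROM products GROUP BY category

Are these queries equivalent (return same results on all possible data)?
Yes, equivalent

Both queries return: [('Furniture',), ('Office',)]

Reason: Both get unique categorys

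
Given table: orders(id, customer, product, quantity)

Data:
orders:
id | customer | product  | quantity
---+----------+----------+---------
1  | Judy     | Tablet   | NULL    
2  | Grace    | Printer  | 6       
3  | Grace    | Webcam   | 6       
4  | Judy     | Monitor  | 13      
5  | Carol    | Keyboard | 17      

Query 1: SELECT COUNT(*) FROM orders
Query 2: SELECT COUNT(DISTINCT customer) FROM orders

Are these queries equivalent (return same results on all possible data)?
No, not equivalent

Query 1 returns: [(5,)]
Query 2 returns: [(3,)]

Reason: COUNT(*) counts rows, COUNT(DISTINCT customer) counts unique customers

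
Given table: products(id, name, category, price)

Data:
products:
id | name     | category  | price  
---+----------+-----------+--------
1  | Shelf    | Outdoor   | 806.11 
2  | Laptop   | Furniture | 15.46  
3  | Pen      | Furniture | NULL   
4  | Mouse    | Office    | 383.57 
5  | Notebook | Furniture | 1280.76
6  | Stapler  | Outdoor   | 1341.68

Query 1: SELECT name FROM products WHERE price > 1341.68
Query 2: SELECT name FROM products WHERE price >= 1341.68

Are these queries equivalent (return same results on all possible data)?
No, not equivalent

Query 1 returns: []
Query 2 returns: [('Stapler',)]

Reason: > vs >= gives different results when price = 1341.68 exists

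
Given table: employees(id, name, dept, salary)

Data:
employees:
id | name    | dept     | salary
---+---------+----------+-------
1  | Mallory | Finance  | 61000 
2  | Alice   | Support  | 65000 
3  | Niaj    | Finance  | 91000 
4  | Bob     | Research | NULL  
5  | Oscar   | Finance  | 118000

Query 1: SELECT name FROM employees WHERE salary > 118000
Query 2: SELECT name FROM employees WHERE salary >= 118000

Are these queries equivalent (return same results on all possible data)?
No, not equivalent

Query 1 returns: []
Query 2 returns: [('Oscar',)]

Reason: > vs >= gives different results when salary = 118000 exists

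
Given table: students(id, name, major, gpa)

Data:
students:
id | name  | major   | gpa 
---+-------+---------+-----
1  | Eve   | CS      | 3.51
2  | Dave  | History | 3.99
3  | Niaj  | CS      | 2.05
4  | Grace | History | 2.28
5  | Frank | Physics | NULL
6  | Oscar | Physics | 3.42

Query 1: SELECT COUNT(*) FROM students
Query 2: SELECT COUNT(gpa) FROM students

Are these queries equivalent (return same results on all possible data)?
No, not equivalent

Query 1 returns: [(6,)]
Query 2 returns: [(5,)]

Reason: COUNT(*) includes NULLs, COUNT(column) excludes them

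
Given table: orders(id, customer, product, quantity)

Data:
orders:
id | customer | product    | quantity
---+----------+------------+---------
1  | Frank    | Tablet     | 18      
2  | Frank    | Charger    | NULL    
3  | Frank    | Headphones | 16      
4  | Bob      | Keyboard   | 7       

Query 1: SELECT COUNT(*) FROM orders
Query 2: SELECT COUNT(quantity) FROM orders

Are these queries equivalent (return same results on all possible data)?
No, not equivalent

Query 1 returns: [(4,)]
Query 2 returns: [(3,)]

Reason: COUNT(*) includes NULLs, COUNT(column) excludes them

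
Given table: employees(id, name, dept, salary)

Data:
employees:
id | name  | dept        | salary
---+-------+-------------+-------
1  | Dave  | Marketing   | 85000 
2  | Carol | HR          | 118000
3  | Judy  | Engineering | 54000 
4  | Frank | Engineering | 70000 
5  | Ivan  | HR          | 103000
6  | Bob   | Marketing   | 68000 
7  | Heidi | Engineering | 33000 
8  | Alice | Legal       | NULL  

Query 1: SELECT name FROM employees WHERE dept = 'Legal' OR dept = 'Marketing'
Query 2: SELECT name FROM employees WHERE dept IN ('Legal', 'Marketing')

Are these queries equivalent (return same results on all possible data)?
Yes, equivalent

Both queries return: [('Alice',), ('Bob',), ('Dave',)]

Reason: OR vs IN are equivalent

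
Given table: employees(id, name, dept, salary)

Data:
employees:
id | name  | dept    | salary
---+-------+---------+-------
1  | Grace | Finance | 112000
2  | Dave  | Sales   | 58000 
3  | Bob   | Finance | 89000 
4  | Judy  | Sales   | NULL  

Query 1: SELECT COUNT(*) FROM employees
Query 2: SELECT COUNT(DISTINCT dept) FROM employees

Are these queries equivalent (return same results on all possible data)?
No, not equivalent

Query 1 returns: [(4,)]
Query 2 returns: [(2,)]

Reason: COUNT(*) counts rows, COUNT(DISTINCT dept) counts unique depts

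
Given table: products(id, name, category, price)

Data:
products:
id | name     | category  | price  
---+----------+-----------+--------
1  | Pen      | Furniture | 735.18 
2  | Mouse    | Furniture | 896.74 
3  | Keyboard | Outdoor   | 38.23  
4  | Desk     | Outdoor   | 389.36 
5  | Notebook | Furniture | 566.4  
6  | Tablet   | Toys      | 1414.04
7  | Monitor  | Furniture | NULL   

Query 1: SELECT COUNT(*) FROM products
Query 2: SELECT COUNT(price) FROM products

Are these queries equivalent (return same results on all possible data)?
No, not equivalent

Query 1 returns: [(7,)]
Query 2 returns: [(6,)]

Reason: COUNT(*) includes NULLs, COUNT(column) excludes them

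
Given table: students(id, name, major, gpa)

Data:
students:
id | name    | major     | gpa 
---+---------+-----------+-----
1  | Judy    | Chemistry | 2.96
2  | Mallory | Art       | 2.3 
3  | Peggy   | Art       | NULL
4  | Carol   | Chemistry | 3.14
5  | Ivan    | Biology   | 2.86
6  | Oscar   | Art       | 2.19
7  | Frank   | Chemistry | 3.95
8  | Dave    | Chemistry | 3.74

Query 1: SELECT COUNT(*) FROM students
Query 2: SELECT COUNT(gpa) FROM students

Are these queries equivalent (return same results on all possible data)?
No, not equivalent

Query 1 returns: [(8,)]
Query 2 returns: [(7,)]

Reason: COUNT(*) includes NULLs, COUNT(column) excludes them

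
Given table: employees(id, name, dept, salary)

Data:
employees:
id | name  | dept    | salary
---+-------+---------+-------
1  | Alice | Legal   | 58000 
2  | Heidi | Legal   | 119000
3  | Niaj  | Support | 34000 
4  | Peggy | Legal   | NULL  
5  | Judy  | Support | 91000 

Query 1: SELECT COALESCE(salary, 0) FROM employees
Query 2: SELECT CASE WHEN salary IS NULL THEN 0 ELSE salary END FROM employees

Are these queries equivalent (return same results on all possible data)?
Yes, equivalent

Both queries return: [(0,), (34000,), (58000,), (91000,), (119000,)]

Reason: COALESCE vs CASE for NULL handling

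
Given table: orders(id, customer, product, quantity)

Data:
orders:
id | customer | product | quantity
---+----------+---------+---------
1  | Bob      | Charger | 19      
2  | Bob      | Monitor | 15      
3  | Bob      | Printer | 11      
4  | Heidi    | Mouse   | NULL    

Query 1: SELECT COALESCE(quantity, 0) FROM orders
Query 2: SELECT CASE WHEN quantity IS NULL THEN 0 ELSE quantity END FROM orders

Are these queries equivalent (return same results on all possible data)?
Yes, equivalent

Both queries return: [(0,), (11,), (15,), (19,)]

Reason: COALESCE vs CASE for NULL handling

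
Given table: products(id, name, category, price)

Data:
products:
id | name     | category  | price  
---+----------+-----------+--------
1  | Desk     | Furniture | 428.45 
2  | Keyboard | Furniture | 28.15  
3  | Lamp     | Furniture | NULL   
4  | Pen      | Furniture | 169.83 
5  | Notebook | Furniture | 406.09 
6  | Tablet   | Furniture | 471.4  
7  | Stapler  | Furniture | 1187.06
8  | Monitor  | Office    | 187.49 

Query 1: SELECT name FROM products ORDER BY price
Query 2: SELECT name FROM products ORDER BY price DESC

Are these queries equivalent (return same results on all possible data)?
No, not equivalent

Query 1 returns: [('Lamp',), ('Keyboard',), ('Pen',), ('Monitor',), ('Notebook',), ('Desk',), ('Tablet',), ('Stapler',)]
Query 2 returns: [('Stapler',), ('Tablet',), ('Desk',), ('Notebook',), ('Monitor',), ('Pen',), ('Keyboard',), ('Lamp',)]

Reason: ASC vs DESC gives opposite ordering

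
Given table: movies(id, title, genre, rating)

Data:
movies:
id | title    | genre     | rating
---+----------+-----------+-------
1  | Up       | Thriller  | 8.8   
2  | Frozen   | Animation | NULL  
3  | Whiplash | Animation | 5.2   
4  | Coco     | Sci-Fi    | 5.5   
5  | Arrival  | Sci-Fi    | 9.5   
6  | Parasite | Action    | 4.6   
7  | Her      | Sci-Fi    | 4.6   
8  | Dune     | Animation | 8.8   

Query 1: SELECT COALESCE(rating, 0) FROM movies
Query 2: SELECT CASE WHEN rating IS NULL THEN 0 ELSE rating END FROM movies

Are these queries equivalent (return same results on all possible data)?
Yes, equivalent

Both queries return: [(0,), (4.6,), (4.6,), (5.2,), (5.5,), (8.8,), (8.8,), (9.5,)]

Reason: COALESCE vs CASE for NULL handling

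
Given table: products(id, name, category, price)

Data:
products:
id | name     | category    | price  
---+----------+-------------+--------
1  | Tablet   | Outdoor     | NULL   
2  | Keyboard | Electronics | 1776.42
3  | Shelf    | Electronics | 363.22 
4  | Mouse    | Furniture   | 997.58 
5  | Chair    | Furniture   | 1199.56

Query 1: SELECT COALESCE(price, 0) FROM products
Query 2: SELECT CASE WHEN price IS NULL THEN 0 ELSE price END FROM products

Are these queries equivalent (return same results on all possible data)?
Yes, equivalent

Both queries return: [(0,), (363.22,), (997.58,), (1199.56,), (1776.42,)]

Reason: COALESCE vs CASE for NULL handling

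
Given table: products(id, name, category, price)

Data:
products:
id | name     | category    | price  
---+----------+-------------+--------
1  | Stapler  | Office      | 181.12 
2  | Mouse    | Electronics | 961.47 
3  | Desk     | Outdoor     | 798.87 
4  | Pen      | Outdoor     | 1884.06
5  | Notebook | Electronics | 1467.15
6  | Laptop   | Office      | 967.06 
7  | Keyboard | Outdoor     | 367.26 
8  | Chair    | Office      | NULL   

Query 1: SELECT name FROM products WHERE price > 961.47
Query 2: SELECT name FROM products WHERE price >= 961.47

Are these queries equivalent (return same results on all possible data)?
No, not equivalent

Query 1 returns: [('Pen',), ('Notebook',), ('Laptop',)]
Query 2 returns: [('Mouse',), ('Pen',), ('Notebook',), ('Laptop',)]

Reason: > vs >= gives different results when price = 961.47 exists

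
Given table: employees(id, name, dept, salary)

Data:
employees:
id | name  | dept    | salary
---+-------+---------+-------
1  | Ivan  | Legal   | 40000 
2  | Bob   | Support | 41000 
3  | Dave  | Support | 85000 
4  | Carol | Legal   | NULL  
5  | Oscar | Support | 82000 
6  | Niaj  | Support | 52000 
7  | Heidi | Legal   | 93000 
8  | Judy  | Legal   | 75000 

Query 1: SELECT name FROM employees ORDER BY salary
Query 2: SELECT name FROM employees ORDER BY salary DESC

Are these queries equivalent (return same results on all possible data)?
No, not equivalent

Query 1 returns: [('Carol',), ('Ivan',), ('Bob',), ('Niaj',), ('Judy',), ('Oscar',), ('Dave',), ('Heidi',)]
Query 2 returns: [('Heidi',), ('Dave',), ('Oscar',), ('Judy',), ('Niaj',), ('Bob',), ('Ivan',), ('Carol',)]

Reason: ASC vs DESC gives opposite ordering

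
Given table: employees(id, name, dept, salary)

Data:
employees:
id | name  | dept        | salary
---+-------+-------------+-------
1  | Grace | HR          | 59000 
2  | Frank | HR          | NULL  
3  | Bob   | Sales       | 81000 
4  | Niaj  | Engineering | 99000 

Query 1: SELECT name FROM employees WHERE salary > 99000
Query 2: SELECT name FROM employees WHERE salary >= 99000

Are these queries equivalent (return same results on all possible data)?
No, not equivalent

Query 1 returns: []
Query 2 returns: [('Niaj',)]

Reason: > vs >= gives different results when salary = 99000 exists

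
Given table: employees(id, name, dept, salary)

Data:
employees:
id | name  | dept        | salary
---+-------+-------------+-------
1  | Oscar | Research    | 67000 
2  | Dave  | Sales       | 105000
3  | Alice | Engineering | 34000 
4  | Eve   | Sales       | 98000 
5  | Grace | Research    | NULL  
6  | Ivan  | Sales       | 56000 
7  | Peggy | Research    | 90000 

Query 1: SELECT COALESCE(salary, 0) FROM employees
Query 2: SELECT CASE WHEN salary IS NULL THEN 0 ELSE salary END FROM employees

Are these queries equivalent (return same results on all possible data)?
Yes, equivalent

Both queries return: [(0,), (34000,), (56000,), (67000,), (90000,), (98000,), (105000,)]

Reason: COALESCE vs CASE for NULL handling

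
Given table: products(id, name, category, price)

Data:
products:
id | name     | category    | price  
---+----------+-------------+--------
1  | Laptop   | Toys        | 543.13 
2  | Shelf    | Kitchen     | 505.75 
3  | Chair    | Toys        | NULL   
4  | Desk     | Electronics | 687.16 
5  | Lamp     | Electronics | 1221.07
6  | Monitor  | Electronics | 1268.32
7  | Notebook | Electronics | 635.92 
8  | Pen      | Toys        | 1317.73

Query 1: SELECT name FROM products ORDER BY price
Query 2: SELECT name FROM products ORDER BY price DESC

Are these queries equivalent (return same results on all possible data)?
No, not equivalent

Query 1 returns: [('Chair',), ('Shelf',), ('Laptop',), ('Notebook',), ('Desk',), ('Lamp',), ('Monitor',), ('Pen',)]
Query 2 returns: [('Pen',), ('Monitor',), ('Lamp',), ('Desk',), ('Notebook',), ('Laptop',), ('Shelf',), ('Chair',)]

Reason: ASC vs DESC gives opposite ordering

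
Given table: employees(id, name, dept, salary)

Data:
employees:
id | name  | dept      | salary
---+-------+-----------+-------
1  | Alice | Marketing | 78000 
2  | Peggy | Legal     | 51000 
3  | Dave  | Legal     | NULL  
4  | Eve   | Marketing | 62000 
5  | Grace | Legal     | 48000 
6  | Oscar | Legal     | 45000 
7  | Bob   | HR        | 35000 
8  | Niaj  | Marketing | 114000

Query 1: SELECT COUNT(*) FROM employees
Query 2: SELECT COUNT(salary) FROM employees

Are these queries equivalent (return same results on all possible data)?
No, not equivalent

Query 1 returns: [(8,)]
Query 2 returns: [(7,)]

Reason: COUNT(*) includes NULLs, COUNT(column) excludes them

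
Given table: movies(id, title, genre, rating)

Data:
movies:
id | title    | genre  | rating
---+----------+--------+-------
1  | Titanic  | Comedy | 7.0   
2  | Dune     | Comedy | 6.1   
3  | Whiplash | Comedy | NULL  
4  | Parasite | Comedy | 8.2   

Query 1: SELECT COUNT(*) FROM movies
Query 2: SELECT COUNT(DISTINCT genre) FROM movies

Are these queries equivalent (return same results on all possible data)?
No, not equivalent

Query 1 returns: [(4,)]
Query 2 returns: [(1,)]

Reason: COUNT(*) counts rows, COUNT(DISTINCT genre) counts unique genres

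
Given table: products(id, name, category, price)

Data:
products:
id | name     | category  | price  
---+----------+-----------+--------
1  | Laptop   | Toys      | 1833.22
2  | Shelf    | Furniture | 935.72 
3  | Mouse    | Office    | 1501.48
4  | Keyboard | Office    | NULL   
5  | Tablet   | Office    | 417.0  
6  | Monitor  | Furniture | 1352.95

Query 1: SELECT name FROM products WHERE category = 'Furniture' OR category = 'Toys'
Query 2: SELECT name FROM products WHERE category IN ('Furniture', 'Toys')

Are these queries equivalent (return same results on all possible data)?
Yes, equivalent

Both queries return: [('Laptop',), ('Monitor',), ('Shelf',)]

Reason: OR vs IN are equivalent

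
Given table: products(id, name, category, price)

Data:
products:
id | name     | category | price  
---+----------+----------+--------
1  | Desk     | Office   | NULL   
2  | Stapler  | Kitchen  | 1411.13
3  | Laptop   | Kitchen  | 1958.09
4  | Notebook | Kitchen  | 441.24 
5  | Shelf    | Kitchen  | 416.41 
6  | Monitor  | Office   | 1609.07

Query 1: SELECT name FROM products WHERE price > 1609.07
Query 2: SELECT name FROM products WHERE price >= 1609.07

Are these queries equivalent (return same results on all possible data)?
No, not equivalent

Query 1 returns: [('Laptop',)]
Query 2 returns: [('Laptop',), ('Monitor',)]

Reason: > vs >= gives different results when price = 1609.07 exists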